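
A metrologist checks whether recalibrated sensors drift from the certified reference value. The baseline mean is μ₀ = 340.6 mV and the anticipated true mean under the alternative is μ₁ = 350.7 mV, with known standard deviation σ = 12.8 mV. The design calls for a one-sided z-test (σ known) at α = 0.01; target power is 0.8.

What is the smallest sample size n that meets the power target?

Standardized effect: d = |μ₁ − μ₀| / σ = |350.7 − 340.6| / 12.8 = 0.7891
For power 0.8 need Φ(δ − z_{0.01}) = 0.8, so δ = z_{0.01} + z_{0.20} = 2.326 + 0.842 = 3.168.
δ = d·√n ⇒ n = (δ/d)² = (3.168 / 0.7891)² = 16.12.
Rounding up, n = 17.

n = 17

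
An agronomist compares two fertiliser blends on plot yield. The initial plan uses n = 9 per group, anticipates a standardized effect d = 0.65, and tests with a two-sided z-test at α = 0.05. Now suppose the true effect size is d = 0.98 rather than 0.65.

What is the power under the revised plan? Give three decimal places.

With d = 0.98: δ = d·√(n/2) = 0.98 × √(9/2) = 2.0789. Critical value z_{0.025} = 1.960.
Revised power = Φ(δ − 1.960) + Φ(−δ − 1.960) = Φ(0.119) + Φ(-4.039) = 0.5473 + 0.0000 = 0.5474.

Power ≈ 0.547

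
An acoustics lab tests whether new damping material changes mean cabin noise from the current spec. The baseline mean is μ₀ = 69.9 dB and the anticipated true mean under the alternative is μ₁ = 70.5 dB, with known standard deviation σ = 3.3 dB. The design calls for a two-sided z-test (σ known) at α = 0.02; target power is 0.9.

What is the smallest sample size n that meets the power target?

Standardized effect: d = |μ₁ − μ₀| / σ = |70.5 − 69.9| / 3.3 = 0.1818
For power 0.9 need Φ(δ − z_{0.01}) = 0.9, so δ = z_{0.01} + z_{0.10} = 2.326 + 1.282 = 3.608.
(Ignoring the negligible lower-tail rejection probability gives the usual closed-form inversion.)
δ = d·√n ⇒ n = (δ/d)² = (3.608 / 0.1818)² = 393.76.
Rounding up, n = 394.

n = 394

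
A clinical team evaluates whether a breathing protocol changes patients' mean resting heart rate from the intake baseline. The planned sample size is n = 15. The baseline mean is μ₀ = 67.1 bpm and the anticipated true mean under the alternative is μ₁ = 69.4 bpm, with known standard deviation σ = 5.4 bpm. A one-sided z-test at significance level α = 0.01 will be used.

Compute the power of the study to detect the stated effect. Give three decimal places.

Standardized effect: d = |μ₁ − μ₀| / σ = |69.4 − 67.1| / 5.4 = 0.4259
Noncentrality parameter: λ = d·√n = 0.4259 × √15 = 1.6496
One-sided α = 0.01 → critical value z_{0.01} = 2.326.
Power = Φ(λ − 2.326) = Φ(-0.677) = 0.2493.

Power ≈ 0.249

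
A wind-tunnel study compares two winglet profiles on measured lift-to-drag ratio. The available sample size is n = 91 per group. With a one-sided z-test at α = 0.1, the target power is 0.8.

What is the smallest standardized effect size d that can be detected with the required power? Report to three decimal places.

d ≈ 0.315

Need Φ(δ − 1.282) = 0.8, so δ = 1.282 + 0.842 = 2.123.
δ = d·√(n/2) ⇒ d = δ/√(n/2) = 2.123/√(91/2) = 0.3148.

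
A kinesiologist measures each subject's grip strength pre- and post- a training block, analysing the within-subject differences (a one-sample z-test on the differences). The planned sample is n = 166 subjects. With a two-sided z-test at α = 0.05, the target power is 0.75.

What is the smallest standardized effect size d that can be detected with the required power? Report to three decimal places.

Need Φ(δ − 1.960) = 0.75, so δ = 1.960 + 0.674 = 2.634.
(The second rejection-region term Φ(−δ − z_{α/2}) is negligible and dropped.)
δ = d·√n ⇒ d = δ/√n = 2.634/√166 = 0.2045.

d ≈ 0.204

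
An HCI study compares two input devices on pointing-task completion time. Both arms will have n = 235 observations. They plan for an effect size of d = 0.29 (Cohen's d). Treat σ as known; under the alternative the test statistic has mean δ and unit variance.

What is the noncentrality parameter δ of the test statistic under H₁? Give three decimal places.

The noncentrality parameter scales effect size by the design's sample-size factor: δ = d·√(n/2) = 0.29 × √(235/2) = 3.1435

δ ≈ 3.144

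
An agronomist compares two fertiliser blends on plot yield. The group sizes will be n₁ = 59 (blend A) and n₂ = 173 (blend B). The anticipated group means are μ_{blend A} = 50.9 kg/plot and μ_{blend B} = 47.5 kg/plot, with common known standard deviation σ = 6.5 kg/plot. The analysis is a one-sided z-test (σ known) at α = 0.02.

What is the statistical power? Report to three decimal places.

Standardized effect: d = |μ_{blend A} − μ_{blend B}| / σ = |50.9 − 47.5| / 6.5 = 0.5231
Noncentrality parameter: δ = d / √(1/n₁ + 1/n₂) = 0.5231 / √(1/59 + 1/173) = 3.4695
Critical value for a one-sided test at α = 0.02: z_α = 2.054.
Power = P(Z > 2.054 − δ) = Φ(1.416) = 0.9216.

Power ≈ 0.922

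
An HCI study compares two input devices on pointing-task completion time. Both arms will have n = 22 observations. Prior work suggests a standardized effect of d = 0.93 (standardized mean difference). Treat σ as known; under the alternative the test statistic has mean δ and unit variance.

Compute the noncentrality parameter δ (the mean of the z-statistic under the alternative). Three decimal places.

The noncentrality parameter scales effect size by the design's sample-size factor: δ = d·√(n/2) = 0.93 × √(22/2) = 3.0845

δ ≈ 3.084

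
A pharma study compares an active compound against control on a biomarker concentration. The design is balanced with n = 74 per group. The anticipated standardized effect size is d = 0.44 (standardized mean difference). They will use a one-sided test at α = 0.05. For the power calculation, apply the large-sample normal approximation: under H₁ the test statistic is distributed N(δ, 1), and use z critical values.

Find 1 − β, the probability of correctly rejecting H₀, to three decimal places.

Noncentrality parameter: δ = d·√(n/2) = 0.44 × √(74/2) = 2.6764
One-sided α = 0.05 → critical value z_{0.05} = 1.645.
Power = P(Z > 1.645 − δ) = Φ(1.032) = 0.8489.

Power ≈ 0.849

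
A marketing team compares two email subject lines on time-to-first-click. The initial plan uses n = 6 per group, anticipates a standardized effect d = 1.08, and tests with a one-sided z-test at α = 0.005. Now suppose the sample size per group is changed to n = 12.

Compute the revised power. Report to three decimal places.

Power ≈ 0.528

With n = 12 per group: δ = d·√(n/2) = 1.08 × √(12/2) = 2.6454. Critical value z_{0.005} = 2.576.
Revised power = P(Z > 2.576 − δ) = Φ(0.070) = 0.5278.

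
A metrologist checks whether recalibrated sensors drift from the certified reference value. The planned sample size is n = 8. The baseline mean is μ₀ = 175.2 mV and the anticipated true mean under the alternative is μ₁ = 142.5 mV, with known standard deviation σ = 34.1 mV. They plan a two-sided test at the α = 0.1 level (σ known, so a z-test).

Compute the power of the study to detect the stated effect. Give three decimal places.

Power ≈ 0.857

Standardized effect: d = |μ₁ − μ₀| / σ = |142.5 − 175.2| / 34.1 = 0.9589
Noncentrality parameter: δ = d·√n = 0.9589 × √8 = 2.7123
Critical value for a two-sided test at α = 0.1: z_{α/2} = 1.645.
Power = Φ(δ − 1.645) + Φ(−δ − 1.645) = Φ(1.067) + Φ(-4.357) = 0.8571 + 0.0000 = 0.8571.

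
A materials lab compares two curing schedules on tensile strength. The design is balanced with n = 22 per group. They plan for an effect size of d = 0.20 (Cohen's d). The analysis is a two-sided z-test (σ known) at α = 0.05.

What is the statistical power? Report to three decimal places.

Noncentrality parameter: δ = d·√(n/2) = 0.20 × √(22/2) = 0.6633
Critical value for a two-sided test at α = 0.05: z_{α/2} = 1.960.
Power = Φ(δ − 1.960) + Φ(−δ − 1.960) = Φ(-1.297) + Φ(-2.623) = 0.0974 + 0.0044 = 0.1017.

Power ≈ 0.102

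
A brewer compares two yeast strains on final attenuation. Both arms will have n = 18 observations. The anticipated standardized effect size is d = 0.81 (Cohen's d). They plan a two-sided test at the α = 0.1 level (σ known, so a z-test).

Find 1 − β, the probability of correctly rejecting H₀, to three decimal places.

Noncentrality parameter: λ = d·√(n/2) = 0.81 × √(18/2) = 2.4300
Critical value for a two-sided test at α = 0.1: z_{α/2} = 1.645.
Power = Φ(λ − 1.645) + Φ(−λ − 1.645) = Φ(0.785) + Φ(-4.075) = 0.7838 + 0.0000 = 0.7838.

Power ≈ 0.784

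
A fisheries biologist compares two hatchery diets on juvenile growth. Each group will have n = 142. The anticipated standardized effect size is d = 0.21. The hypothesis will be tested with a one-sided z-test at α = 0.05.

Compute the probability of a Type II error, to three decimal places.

β ≈ 0.450

Noncentrality parameter: δ = d·√(n/2) = 0.21 × √(142/2) = 1.7695
Critical value for a one-sided test at α = 0.05: z_α = 1.645.
Power = Φ(δ − 1.645) = Φ(0.125) = 0.5496.
Type II error: β = 1 − power = 1 − 0.5496 = 0.4504.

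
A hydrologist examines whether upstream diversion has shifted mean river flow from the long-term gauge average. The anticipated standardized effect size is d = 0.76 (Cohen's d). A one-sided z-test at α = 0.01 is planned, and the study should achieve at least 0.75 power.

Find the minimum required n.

Set Φ(δ − 2.326) = 0.75; then δ − 2.326 = Φ⁻¹(0.75) = 0.674, giving δ = 3.001.
δ = d·√n ⇒ n = (δ/d)² = (3.001 / 0.76)² = 15.59.
Rounding up, n = 16.

n = 16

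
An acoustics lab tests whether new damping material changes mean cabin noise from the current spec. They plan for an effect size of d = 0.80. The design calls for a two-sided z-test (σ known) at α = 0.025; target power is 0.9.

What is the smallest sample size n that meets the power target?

n = 20

For power 0.9 need Φ(δ − z_{0.0125}) = 0.9, so δ = z_{0.0125} + z_{0.10} = 2.241 + 1.282 = 3.523.
(Ignoring the negligible lower-tail rejection probability gives the usual closed-form inversion.)
δ = d·√n ⇒ n = (δ/d)² = (3.523 / 0.80)² = 19.39.
Rounding up, n = 20.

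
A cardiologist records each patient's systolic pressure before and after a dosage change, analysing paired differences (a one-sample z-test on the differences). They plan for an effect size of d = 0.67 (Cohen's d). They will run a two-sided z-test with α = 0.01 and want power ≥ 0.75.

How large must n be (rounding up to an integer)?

n = 24

Set Φ(δ − 2.576) = 0.75; then δ − 2.576 = Φ⁻¹(0.75) = 0.674, giving δ = 3.250.
(For δ > 0 the lower-tail rejection region contributes negligibly to power, so the one-term inversion is standard.)
δ = d·√n ⇒ n = (δ/d)² = (3.250 / 0.67)² = 23.53.
Rounding up, n = 24.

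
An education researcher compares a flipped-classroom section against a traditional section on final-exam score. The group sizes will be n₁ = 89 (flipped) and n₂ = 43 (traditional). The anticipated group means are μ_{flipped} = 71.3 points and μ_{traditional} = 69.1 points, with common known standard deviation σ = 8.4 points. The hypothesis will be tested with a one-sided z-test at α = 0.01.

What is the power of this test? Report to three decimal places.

Standardized effect: d = |μ_{flipped} − μ_{traditional}| / σ = |71.3 − 69.1| / 8.4 = 0.2619
Noncentrality parameter: δ = d / √(1/n₁ + 1/n₂) = 0.2619 / √(1/89 + 1/43) = 1.4102
Critical value for a one-sided test at α = 0.01: z_α = 2.326.
Power = P(Z > 2.326 − δ) = Φ(-0.916) = 0.1798.

Power ≈ 0.180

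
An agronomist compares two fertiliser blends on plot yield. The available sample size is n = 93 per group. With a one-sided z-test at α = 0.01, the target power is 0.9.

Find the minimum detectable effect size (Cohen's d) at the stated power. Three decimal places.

Required noncentrality: δ = z_{0.01} + z_{0.10} = 2.326 + 1.282 = 3.608.
δ = d·√(n/2) ⇒ d = δ/√(n/2) = 3.608/√(93/2) = 0.5291.

d ≈ 0.529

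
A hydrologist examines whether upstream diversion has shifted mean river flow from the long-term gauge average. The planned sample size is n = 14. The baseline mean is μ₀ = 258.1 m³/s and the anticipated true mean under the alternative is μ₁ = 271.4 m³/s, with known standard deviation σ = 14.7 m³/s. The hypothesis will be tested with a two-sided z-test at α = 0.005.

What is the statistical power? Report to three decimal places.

Power ≈ 0.718

Standardized effect: d = |μ₁ − μ₀| / σ = |271.4 − 258.1| / 14.7 = 0.9048
Noncentrality parameter: δ = d·√n = 0.9048 × √14 = 3.3853
Critical value for a two-sided test at α = 0.005: z_{α/2} = 2.807.
Power = Φ(δ − 2.807) + Φ(−δ − 2.807) = Φ(0.578) + Φ(-6.192) = 0.7185 + 0.0000 = 0.7185.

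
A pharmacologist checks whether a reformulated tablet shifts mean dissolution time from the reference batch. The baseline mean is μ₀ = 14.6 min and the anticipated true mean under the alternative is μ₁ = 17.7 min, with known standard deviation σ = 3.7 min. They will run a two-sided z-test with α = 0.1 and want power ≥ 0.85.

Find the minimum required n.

Standardized effect: d = |μ₁ − μ₀| / σ = |17.7 − 14.6| / 3.7 = 0.8378
For power 0.85 need Φ(δ − z_{0.05}) = 0.85, so δ = z_{0.05} + z_{0.15} = 1.645 + 1.036 = 2.681.
(Ignoring the negligible lower-tail rejection probability gives the usual closed-form inversion.)
δ = d·√n ⇒ n = (δ/d)² = (2.681 / 0.8378)² = 10.24.
Round up to the next whole unit.

n = 11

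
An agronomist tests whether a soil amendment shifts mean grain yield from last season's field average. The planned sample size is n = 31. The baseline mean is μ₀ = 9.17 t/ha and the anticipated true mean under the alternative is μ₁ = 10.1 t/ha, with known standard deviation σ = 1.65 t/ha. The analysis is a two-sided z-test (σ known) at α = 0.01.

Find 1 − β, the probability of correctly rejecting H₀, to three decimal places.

Power ≈ 0.713

Standardized effect: d = |μ₁ − μ₀| / σ = |10.1 − 9.17| / 1.65 = 0.5636
Noncentrality parameter: δ = d·√n = 0.5636 × √31 = 3.1382
Two-sided α = 0.01 → critical value z_{0.005} = 2.576.
Power = Φ(δ − 2.576) + Φ(−δ − 2.576) = Φ(0.562) + Φ(-5.714) = 0.7131 + 0.0000 = 0.7131.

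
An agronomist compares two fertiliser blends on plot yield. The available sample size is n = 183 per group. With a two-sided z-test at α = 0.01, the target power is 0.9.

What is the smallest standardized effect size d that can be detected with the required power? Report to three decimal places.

Required noncentrality: δ = z_{0.005} + z_{0.10} = 2.576 + 1.282 = 3.857.
(Lower-tail contribution to power is negligible for δ > 0.)
δ = d·√(n/2) ⇒ d = δ/√(n/2) = 3.857/√(183/2) = 0.4033.

d ≈ 0.403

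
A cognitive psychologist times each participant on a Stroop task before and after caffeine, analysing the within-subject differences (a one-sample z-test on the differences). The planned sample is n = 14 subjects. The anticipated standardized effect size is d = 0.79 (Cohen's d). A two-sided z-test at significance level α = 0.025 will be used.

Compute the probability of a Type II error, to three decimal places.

Noncentrality parameter: δ = d·√n = 0.79 × √14 = 2.9559
Critical value for a two-sided test at α = 0.025: z_{α/2} = 2.241.
Power = Φ(δ − 2.241) + Φ(−δ − 2.241) = Φ(0.715) + Φ(-5.197) = 0.7625 + 0.0000 = 0.7625.
Type II error: β = 1 − power = 1 − 0.7625 = 0.2375.

β ≈ 0.237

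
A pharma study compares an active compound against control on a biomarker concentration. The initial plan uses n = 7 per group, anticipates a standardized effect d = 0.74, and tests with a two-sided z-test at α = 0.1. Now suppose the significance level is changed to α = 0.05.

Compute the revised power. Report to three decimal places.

Power ≈ 0.283

δ = d·√(n/2) = 0.74 × √(7/2) = 1.3844 (unchanged). New critical value: z_{0.025} = 1.960.
Revised power = Φ(δ − 1.960) + Φ(−δ − 1.960) = Φ(-0.576) + Φ(-3.344) = 0.2825 + 0.0004 = 0.2829.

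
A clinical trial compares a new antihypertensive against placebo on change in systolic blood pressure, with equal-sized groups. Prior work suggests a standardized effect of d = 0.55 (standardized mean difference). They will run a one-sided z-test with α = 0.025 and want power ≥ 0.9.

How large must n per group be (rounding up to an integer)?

For power 0.9 need Φ(δ − z_{0.025}) = 0.9, so δ = z_{0.025} + z_{0.10} = 1.960 + 1.282 = 3.242.
δ = d·√(n/2) ⇒ n = 2(δ/d)² = 2 × (3.242 / 0.55)² = 69.47.
Round up to the next whole unit.

n = 70 per group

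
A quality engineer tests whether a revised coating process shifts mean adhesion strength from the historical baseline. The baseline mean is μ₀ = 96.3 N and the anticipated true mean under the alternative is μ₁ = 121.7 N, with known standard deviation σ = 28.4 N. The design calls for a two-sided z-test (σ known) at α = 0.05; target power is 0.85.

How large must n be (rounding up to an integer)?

Standardized effect: d = |μ₁ − μ₀| / σ = |121.7 − 96.3| / 28.4 = 0.8944
For power 0.85 need Φ(δ − z_{0.025}) = 0.85, so δ = z_{0.025} + z_{0.15} = 1.960 + 1.036 = 2.996.
(For δ > 0 the lower-tail rejection region contributes negligibly to power, so the one-term inversion is standard.)
δ = d·√n ⇒ n = (δ/d)² = (2.996 / 0.8944)² = 11.22.
Round up to the next whole unit.

n = 12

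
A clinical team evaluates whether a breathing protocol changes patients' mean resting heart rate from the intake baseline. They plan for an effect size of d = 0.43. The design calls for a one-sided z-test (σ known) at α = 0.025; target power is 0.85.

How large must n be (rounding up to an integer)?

For power 0.85 need Φ(δ − z_{0.025}) = 0.85, so δ = z_{0.025} + z_{0.15} = 1.960 + 1.036 = 2.996.
δ = d·√n ⇒ n = (δ/d)² = (2.996 / 0.43)² = 48.56.
Rounding up, n = 49.

n = 49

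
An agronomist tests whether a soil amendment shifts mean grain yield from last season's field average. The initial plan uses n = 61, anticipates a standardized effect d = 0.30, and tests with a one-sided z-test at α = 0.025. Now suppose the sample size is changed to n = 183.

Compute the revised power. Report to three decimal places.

With n = 183: δ = d·√n = 0.30 × √183 = 4.0583. Critical value z_{0.025} = 1.960.
Revised power = Φ(δ − 1.960) = Φ(2.098) = 0.9821.

Power ≈ 0.982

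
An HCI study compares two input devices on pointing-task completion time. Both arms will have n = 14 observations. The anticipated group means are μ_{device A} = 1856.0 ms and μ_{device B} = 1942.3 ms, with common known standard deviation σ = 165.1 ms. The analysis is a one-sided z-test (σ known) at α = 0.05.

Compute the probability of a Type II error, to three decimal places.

β ≈ 0.603

Standardized effect: d = |μ_{device A} − μ_{device B}| / σ = |1856.0 − 1942.3| / 165.1 = 0.5227
Noncentrality parameter: δ = d·√(n/2) = 0.5227 × √(14/2) = 1.3830
One-sided α = 0.05 → critical value z_{0.05} = 1.645.
Power = P(Z > 1.645 − δ) = Φ(-0.262) = 0.3967.
Type II error: β = 1 − power = 1 − 0.3967 = 0.6033.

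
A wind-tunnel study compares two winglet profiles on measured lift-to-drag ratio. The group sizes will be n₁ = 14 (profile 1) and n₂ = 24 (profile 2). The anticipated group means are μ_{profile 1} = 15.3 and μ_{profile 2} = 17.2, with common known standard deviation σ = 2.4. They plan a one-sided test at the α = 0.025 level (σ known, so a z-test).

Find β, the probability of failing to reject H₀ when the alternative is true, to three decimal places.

Standardized effect: d = |μ_{profile 1} − μ_{profile 2}| / σ = |15.3 − 17.2| / 2.4 = 0.7917
Noncentrality parameter: δ = d / √(1/n₁ + 1/n₂) = 0.7917 / √(1/14 + 1/24) = 2.3541
One-sided α = 0.025 → critical value z_{0.025} = 1.960.
Power = P(Z > 1.960 − δ) = Φ(0.394) = 0.6533.
Type II error: β = 1 − power = 1 − 0.6533 = 0.3467.

β ≈ 0.347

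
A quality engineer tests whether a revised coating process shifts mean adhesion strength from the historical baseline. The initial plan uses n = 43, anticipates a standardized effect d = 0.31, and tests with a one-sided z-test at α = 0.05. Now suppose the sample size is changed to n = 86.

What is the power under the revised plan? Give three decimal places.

With n = 86: δ = d·√n = 0.31 × √86 = 2.8748. Critical value z_{0.05} = 1.645.
Revised power = Φ(δ − 1.645) = Φ(1.230) = 0.8906.

Power ≈ 0.891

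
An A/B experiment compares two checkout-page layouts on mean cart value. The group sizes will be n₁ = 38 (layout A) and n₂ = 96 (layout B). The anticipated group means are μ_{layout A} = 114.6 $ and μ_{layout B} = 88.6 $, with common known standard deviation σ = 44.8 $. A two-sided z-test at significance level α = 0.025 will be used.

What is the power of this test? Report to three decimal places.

Power ≈ 0.784

Standardized effect: d = |μ_{layout A} − μ_{layout B}| / σ = |114.6 − 88.6| / 44.8 = 0.5804
Noncentrality parameter: λ = d / √(1/n₁ + 1/n₂) = 0.5804 / √(1/38 + 1/96) = 3.0281
Critical value for a two-sided test at α = 0.025: z_{α/2} = 2.241.
Power = Φ(λ − 2.241) + Φ(−λ − 2.241) = Φ(0.787) + Φ(-5.270) = 0.7843 + 0.0000 = 0.7843.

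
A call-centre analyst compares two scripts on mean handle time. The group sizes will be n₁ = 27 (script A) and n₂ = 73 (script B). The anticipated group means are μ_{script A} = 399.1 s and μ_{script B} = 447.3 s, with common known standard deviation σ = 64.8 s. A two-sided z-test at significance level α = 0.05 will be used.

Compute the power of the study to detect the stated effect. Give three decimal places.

Power ≈ 0.910

Standardized effect: d = |μ_{script A} − μ_{script B}| / σ = |399.1 − 447.3| / 64.8 = 0.7438
Noncentrality parameter: δ = d / √(1/n₁ + 1/n₂) = 0.7438 / √(1/27 + 1/73) = 3.3023
Critical value for a two-sided test at α = 0.05: z_{α/2} = 1.960.
Power = Φ(δ − 1.960) + Φ(−δ − 1.960) = Φ(1.342) + Φ(-5.262) = 0.9103 + 0.0000 = 0.9103.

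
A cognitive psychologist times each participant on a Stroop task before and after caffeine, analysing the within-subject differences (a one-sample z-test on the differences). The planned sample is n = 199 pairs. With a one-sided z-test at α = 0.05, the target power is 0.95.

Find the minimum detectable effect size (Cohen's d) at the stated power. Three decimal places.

d ≈ 0.233

Required noncentrality: δ = z_{0.05} + z_{0.05} = 1.645 + 1.645 = 3.290.
δ = d·√n ⇒ d = δ/√n = 3.290/√199 = 0.2332.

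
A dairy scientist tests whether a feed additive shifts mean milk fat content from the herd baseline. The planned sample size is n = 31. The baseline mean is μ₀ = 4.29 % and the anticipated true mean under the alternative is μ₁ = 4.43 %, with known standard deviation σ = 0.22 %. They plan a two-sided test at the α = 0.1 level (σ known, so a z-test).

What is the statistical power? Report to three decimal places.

Standardized effect: d = |μ₁ − μ₀| / σ = |4.43 − 4.29| / 0.22 = 0.6364
Noncentrality parameter: δ = d·√n = 0.6364 × √31 = 3.5431
Two-sided α = 0.1 → critical value z_{0.05} = 1.645.
Power = Φ(δ − 1.645) + Φ(−δ − 1.645) = Φ(1.898) + Φ(-5.188) = 0.9712 + 0.0000 = 0.9712.

Power ≈ 0.971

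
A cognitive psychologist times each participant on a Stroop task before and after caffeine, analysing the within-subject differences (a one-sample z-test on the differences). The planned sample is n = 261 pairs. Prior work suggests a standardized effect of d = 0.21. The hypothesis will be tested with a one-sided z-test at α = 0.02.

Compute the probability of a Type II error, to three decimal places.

β ≈ 0.090

Noncentrality parameter: λ = d·√n = 0.21 × √261 = 3.3927
One-sided α = 0.02 → critical value z_{0.02} = 2.054.
Power = P(Z > 2.054 − λ) = Φ(1.339) = 0.9097.
Type II error: β = 1 − power = 1 − 0.9097 = 0.0903.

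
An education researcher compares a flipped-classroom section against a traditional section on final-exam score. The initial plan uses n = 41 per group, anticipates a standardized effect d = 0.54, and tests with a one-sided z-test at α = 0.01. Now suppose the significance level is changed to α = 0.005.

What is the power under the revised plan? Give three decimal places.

δ = d·√(n/2) = 0.54 × √(41/2) = 2.4450 (unchanged). New critical value: z_{0.005} = 2.576.
Revised power = Φ(δ − 2.576) = Φ(-0.131) = 0.4479.

Power ≈ 0.448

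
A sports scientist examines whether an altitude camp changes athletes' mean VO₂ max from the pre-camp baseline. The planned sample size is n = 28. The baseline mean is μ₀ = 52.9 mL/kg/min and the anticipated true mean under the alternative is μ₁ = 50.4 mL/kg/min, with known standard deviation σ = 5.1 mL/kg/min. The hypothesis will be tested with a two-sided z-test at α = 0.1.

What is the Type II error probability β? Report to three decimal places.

β ≈ 0.171

Standardized effect: d = |μ₁ − μ₀| / σ = |50.4 − 52.9| / 5.1 = 0.4902
Noncentrality parameter: δ = d·√n = 0.4902 × √28 = 2.5939
Two-sided α = 0.1 → critical value z_{0.05} = 1.645.
Power = Φ(δ − 1.645) + Φ(−δ − 1.645) = Φ(0.949) + Φ(-4.239) = 0.8287 + 0.0000 = 0.8287.
Type II error: β = 1 − power = 1 − 0.8287 = 0.1713.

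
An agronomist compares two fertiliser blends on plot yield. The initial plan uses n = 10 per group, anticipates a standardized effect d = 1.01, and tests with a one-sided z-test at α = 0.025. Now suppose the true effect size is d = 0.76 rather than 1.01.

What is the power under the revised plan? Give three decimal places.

With d = 0.76: δ = d·√(n/2) = 0.76 × √(10/2) = 1.6994. Critical value z_{0.025} = 1.960.
Revised power = P(Z > 1.960 − δ) = Φ(-0.261) = 0.3972.

Power ≈ 0.397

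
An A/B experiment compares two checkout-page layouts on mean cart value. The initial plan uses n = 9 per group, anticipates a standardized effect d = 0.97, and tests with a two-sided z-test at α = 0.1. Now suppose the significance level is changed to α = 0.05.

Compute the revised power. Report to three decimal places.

Power ≈ 0.539

δ = d·√(n/2) = 0.97 × √(9/2) = 2.0577 (unchanged). New critical value: z_{0.025} = 1.960.
Revised power = Φ(δ − 1.960) + Φ(−δ − 1.960) = Φ(0.098) + Φ(-4.018) = 0.5389 + 0.0000 = 0.5390.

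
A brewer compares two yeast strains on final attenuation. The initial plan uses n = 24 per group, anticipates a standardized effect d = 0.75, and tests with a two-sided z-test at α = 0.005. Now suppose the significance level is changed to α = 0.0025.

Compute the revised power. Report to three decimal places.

Power ≈ 0.335

δ = d·√(n/2) = 0.75 × √(24/2) = 2.5981 (unchanged). New critical value: z_{0.0013} = 3.023.
Revised power = Φ(δ − 3.023) + Φ(−δ − 3.023) = Φ(-0.425) + Φ(-5.621) = 0.3353 + 0.0000 = 0.3353.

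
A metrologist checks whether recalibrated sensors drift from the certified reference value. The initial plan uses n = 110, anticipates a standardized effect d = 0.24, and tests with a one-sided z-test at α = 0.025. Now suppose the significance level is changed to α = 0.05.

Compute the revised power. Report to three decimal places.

Power ≈ 0.808

δ = d·√n = 0.24 × √110 = 2.5171 (unchanged). New critical value: z_{0.05} = 1.645.
Revised power = P(Z > 1.645 − δ) = Φ(0.872) = 0.8085.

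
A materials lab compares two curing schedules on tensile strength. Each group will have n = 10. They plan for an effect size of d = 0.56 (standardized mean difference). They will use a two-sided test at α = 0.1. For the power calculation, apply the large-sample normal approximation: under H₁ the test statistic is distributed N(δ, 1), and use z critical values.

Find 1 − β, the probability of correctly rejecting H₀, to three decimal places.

Power ≈ 0.349

Noncentrality parameter: δ = d·√(n/2) = 0.56 × √(10/2) = 1.2522
Critical value for a two-sided test at α = 0.1: z_{α/2} = 1.645.
Power = Φ(δ − 1.645) + Φ(−δ − 1.645) = Φ(-0.393) + Φ(-2.897) = 0.3473 + 0.0019 = 0.3492.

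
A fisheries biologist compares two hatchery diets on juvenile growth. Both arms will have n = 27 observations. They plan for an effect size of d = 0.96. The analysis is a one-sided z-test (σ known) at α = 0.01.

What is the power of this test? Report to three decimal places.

Power ≈ 0.885

Noncentrality parameter: δ = d·√(n/2) = 0.96 × √(27/2) = 3.5273
One-sided α = 0.01 → critical value z_{0.01} = 2.326.
Power = Φ(δ − 2.326) = Φ(1.201) = 0.8851.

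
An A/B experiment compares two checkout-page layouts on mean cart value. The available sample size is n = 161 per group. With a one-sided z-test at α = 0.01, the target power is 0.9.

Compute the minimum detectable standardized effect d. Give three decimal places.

Need Φ(δ − 2.326) = 0.9, so δ = 2.326 + 1.282 = 3.608.
δ = d·√(n/2) ⇒ d = δ/√(n/2) = 3.608/√(161/2) = 0.4021.

d ≈ 0.402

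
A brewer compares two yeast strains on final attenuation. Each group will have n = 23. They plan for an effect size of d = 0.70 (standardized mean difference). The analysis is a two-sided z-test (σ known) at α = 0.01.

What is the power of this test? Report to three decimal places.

Noncentrality parameter: δ = d·√(n/2) = 0.70 × √(23/2) = 2.3738
Critical value for a two-sided test at α = 0.01: z_{α/2} = 2.576.
Power = Φ(δ − 2.576) + Φ(−δ − 2.576) = Φ(-0.202) + Φ(-4.950) = 0.4200 + 0.0000 = 0.4200.

Power ≈ 0.420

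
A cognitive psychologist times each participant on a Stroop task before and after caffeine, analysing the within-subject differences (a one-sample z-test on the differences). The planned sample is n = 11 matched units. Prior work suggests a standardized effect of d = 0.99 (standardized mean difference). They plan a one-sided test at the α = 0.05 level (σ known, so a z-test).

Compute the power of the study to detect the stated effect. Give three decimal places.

Noncentrality parameter: δ = d·√n = 0.99 × √11 = 3.2835
One-sided α = 0.05 → critical value z_{0.05} = 1.645.
Power = Φ(δ − 1.645) = Φ(1.639) = 0.9494.

Power ≈ 0.949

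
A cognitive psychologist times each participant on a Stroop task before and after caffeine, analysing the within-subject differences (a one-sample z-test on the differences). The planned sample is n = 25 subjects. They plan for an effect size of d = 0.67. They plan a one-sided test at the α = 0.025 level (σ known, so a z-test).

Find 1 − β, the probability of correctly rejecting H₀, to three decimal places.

Power ≈ 0.918

Noncentrality parameter: δ = d·√n = 0.67 × √25 = 3.3500
Critical value for a one-sided test at α = 0.025: z_α = 1.960.
Power = Φ(δ − 1.960) = Φ(1.390) = 0.9177.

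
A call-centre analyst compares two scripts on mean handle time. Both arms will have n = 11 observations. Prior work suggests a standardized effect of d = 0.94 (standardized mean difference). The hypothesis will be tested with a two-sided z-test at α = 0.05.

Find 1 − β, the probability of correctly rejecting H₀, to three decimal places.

Power ≈ 0.597

Noncentrality parameter: δ = d·√(n/2) = 0.94 × √(11/2) = 2.2045
Critical value for a two-sided test at α = 0.05: z_{α/2} = 1.960.
Power = Φ(δ − 1.960) + Φ(−δ − 1.960) = Φ(0.245) + Φ(-4.164) = 0.5966 + 0.0000 = 0.5966.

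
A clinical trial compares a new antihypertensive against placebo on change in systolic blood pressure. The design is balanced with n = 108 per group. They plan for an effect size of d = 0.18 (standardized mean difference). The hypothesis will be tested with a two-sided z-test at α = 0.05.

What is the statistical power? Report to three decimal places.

Power ≈ 0.262

Noncentrality parameter: δ = d·√(n/2) = 0.18 × √(108/2) = 1.3227
Critical value for a two-sided test at α = 0.05: z_{α/2} = 1.960.
Power = Φ(δ − 1.960) + Φ(−δ − 1.960) = Φ(-0.637) + Φ(-3.283) = 0.2620 + 0.0005 = 0.2625.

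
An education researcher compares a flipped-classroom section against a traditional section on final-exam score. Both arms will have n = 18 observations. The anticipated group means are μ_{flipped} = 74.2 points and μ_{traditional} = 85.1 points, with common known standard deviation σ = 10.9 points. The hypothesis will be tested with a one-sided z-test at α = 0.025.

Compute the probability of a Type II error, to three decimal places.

β ≈ 0.149

Standardized effect: d = |μ_{flipped} − μ_{traditional}| / σ = |74.2 − 85.1| / 10.9 = 1.0000
Noncentrality parameter: δ = d·√(n/2) = 1.0000 × √(18/2) = 3.0000
One-sided α = 0.025 → critical value z_{0.025} = 1.960.
Power = P(Z > 1.960 − δ) = Φ(1.040) = 0.8508.
Type II error: β = 1 − power = 1 − 0.8508 = 0.1492.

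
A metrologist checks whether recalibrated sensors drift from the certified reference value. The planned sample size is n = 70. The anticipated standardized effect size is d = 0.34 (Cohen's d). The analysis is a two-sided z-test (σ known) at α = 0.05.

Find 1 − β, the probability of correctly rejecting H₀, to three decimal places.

Power ≈ 0.812

Noncentrality parameter: δ = d·√n = 0.34 × √70 = 2.8446
Two-sided α = 0.05 → critical value z_{0.025} = 1.960.
Power = Φ(δ − 1.960) + Φ(−δ − 1.960) = Φ(0.885) + Φ(-4.805) = 0.8118 + 0.0000 = 0.8118.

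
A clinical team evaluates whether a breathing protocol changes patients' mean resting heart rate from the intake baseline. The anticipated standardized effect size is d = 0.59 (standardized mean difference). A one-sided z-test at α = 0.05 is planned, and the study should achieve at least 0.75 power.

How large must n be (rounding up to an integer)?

Set Φ(δ − 1.645) = 0.75; then δ − 1.645 = Φ⁻¹(0.75) = 0.674, giving δ = 2.319.
δ = d·√n ⇒ n = (δ/d)² = (2.319 / 0.59)² = 15.45.
Rounding up, n = 16.

n = 16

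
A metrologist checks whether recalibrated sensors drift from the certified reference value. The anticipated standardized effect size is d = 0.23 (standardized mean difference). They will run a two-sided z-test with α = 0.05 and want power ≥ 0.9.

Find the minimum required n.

For power 0.9 need Φ(δ − z_{0.025}) = 0.9, so δ = z_{0.025} + z_{0.10} = 1.960 + 1.282 = 3.242.
(For δ > 0 the lower-tail rejection region contributes negligibly to power, so the one-term inversion is standard.)
δ = d·√n ⇒ n = (δ/d)² = (3.242 / 0.23)² = 198.63.
Round up to the next whole unit.

n = 199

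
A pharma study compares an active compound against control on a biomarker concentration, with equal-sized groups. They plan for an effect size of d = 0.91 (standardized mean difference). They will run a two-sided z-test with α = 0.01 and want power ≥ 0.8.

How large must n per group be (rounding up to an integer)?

For power 0.8 need Φ(δ − z_{0.005}) = 0.8, so δ = z_{0.005} + z_{0.20} = 2.576 + 0.842 = 3.417.
(Ignoring the negligible lower-tail rejection probability gives the usual closed-form inversion.)
δ = d·√(n/2) ⇒ n = 2(δ/d)² = 2 × (3.417 / 0.91)² = 28.21.
Rounding up, n = 29 per group.

n = 29 per group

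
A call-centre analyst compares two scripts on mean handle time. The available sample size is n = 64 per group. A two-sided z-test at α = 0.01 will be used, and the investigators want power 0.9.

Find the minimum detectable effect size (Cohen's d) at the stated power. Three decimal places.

Required noncentrality: δ = z_{0.005} + z_{0.10} = 2.576 + 1.282 = 3.857.
(Lower-tail contribution to power is negligible for δ > 0.)
δ = d·√(n/2) ⇒ d = δ/√(n/2) = 3.857/√(64/2) = 0.6819.

d ≈ 0.682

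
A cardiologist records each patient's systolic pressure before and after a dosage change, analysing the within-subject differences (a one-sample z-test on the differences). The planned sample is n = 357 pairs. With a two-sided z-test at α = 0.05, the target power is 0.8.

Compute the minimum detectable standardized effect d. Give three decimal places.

d ≈ 0.148

Need Φ(δ − 1.960) = 0.8, so δ = 1.960 + 0.842 = 2.802.
(Lower-tail contribution to power is negligible for δ > 0.)
δ = d·√n ⇒ d = δ/√n = 2.802/√357 = 0.1483.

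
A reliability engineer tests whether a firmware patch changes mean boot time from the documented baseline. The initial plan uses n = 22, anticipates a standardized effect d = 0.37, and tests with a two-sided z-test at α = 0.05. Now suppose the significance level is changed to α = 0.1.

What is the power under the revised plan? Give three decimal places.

δ = d·√n = 0.37 × √22 = 1.7355 (unchanged). New critical value: z_{0.05} = 1.645.
Revised power = Φ(δ − 1.645) + Φ(−δ − 1.645) = Φ(0.091) + Φ(-3.380) = 0.5361 + 0.0004 = 0.5365.

Power ≈ 0.536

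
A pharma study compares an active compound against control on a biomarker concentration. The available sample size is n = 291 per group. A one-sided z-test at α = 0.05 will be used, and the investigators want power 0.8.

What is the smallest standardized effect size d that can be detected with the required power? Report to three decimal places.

d ≈ 0.206

Need Φ(δ − 1.645) = 0.8, so δ = 1.645 + 0.842 = 2.486.
δ = d·√(n/2) ⇒ d = δ/√(n/2) = 2.486/√(291/2) = 0.2061.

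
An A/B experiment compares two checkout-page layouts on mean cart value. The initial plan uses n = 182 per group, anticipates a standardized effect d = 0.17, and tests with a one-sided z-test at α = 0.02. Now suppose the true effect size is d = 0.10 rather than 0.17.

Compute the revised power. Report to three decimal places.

Power ≈ 0.136

With d = 0.10: δ = d·√(n/2) = 0.10 × √(182/2) = 0.9539. Critical value z_{0.02} = 2.054.
Revised power = Φ(δ − 2.054) = Φ(-1.100) = 0.1357.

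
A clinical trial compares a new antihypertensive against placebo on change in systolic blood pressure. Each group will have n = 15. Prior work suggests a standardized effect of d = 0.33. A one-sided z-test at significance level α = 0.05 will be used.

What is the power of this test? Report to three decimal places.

Noncentrality parameter: δ = d·√(n/2) = 0.33 × √(15/2) = 0.9037
One-sided α = 0.05 → critical value z_{0.05} = 1.645.
Power = Φ(δ − 1.645) = Φ(-0.741) = 0.2293.

Power ≈ 0.229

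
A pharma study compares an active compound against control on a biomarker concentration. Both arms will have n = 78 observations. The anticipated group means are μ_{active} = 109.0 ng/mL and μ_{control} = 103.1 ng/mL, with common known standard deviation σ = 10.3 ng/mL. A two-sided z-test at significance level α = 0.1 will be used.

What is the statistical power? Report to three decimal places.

Power ≈ 0.973

Standardized effect: d = |μ_{active} − μ_{control}| / σ = |109.0 − 103.1| / 10.3 = 0.5728
Noncentrality parameter: δ = d·√(n/2) = 0.5728 × √(78/2) = 3.5772
Critical value for a two-sided test at α = 0.1: z_{α/2} = 1.645.
Power = Φ(δ − 1.645) + Φ(−δ − 1.645) = Φ(1.932) + Φ(-5.222) = 0.9733 + 0.0000 = 0.9733.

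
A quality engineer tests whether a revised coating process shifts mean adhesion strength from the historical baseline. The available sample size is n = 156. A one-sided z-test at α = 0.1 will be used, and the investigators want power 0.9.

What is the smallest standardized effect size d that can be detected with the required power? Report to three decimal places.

d ≈ 0.205

Need Φ(δ − 1.282) = 0.9, so δ = 1.282 + 1.282 = 2.563.
δ = d·√n ⇒ d = δ/√n = 2.563/√156 = 0.2052.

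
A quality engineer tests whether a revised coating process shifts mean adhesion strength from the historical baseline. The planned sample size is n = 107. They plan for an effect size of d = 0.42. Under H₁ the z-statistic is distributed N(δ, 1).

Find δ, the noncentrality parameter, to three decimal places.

The noncentrality parameter scales effect size by the design's sample-size factor: δ = d·√n = 0.42 × √107 = 4.3445

δ ≈ 4.345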